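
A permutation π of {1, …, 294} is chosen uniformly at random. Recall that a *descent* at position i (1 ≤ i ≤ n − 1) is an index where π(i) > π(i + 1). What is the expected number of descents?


Write X = Σ X_I over i = 1, …, 293, with X_I the indicator of one descent.
There are 293 indicators.
For each fixed i, the pair (π(i), π(i+1)) is a uniformly random ordered pair of distinct values from {1, …, 294}; by symmetry P[π(i) > π(i+1)] = 1/2.
By linearity: E[X] = 293 · (1/2) = (294 − 1) · (1/2) = 293/2 ≈ 146.50000.

E[X] = 293/2 = 146.50000.


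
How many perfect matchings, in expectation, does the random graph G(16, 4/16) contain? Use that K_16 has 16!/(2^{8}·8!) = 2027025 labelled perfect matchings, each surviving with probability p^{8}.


K_16 has 16!/(2^{8}·8!) = 2027025 labelled perfect matchings.
For each such perfect matching H, let X_H = 1 if all 8 edges of H are present in G. Then P[X_H = 1] = p^{8} = (1/4)^{8} = 1/65536.
By linearity of expectation: E[X] = Σ_H E[X_H] = 2027025 · p^{8} = 2027025 · 1/65536 = 2027025/65536.
Numerically: E[X] ≈ 30.93.

E[X] = 2027025 · (1/4)^{8} = 2027025/65536 ≈ 30.93.


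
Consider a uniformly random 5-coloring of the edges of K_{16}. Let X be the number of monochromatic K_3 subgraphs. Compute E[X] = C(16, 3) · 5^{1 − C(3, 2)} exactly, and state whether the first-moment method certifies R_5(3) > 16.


E[X] = C(16, 3) · 5^{1 − 3} = 560 · 5^{−2} = 560/25.
As a reduced fraction: E[X] = 112/5 ≈ 22.4000000.
Is E[X] < 1? NO.
Since E[X] ≥ 1, the first-moment bound is inconclusive at n = 16; it does NOT by itself certify R_5(3) > 16.

E[X] = 112/5 ≈ 22.4000000; E[X] ≥ 1; first-moment method inconclusive here.


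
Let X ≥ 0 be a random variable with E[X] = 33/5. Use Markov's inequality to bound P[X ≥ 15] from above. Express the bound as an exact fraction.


μ = E[X] = 33/5, a = 15.
Markov: P[X ≥ 15] ≤ μ/a = (33/5)/15 = 11/25.
Numerically: ≈ 0.44000.
(Since a = 15 > μ = 6.60000, the bound 11/25 is < 1 and informative.)

P[X ≥ 15] ≤ 11/25 ≈ 0.44000.


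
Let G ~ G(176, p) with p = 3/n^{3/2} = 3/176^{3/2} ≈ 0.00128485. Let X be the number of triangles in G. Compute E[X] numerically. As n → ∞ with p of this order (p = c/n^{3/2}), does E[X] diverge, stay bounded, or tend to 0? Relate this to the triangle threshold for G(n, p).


Number of potential triangles: C(176, 3) = 893200.
Each occurs with probability p³ ≈ (0.00128485)³ ≈ 2.12107858e-09.
By linearity: E[X] = C(176, 3)·p³ ≈ 893200 · 2.12107858e-09 ≈ 0.001895.
Since α = 3/2 > 1, p = c/n^{3/2} = o(1/n) is below the triangle threshold p ~ 1/n. Asymptotically E[X] ~ (c³/6)·n^{3(1−α)} = (3³/6)·n^{-1.5} → 0, so by Markov's inequality G has no triangles w.h.p.

E[X] ≈ 0.001895; in regime p = Θ(1/n^{3/2}) E[X] tends to 0 (below the triangle threshold p ~ 1/n).


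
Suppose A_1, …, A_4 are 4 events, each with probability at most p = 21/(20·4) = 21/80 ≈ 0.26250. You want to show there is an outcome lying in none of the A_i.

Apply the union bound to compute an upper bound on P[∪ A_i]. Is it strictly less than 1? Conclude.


Union bound: P[∪_{i=1}^{4} A_i] ≤ Σ_i P[A_i] ≤ 4·p = 4·(21/80) = 21/20.
Numerically: 21/20 ≈ 1.05000.
Is 21/20 < 1? NO.
Since the bound 21/20 is ≥ 1, the union bound is uninformative here; it does NOT by itself certify existence.

4·p = 21/20 ≈ 1.05000; existence NOT certified by the union bound.


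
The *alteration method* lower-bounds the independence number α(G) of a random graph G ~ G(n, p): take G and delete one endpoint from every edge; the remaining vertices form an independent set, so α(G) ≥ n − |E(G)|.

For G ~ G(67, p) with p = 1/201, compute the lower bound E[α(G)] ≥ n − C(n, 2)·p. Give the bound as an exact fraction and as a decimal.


E[|E(G)|] = C(67, 2)·p = 2211 · (1/201) = 11.
E[α(G)] ≥ n − E[|E(G)|] = 67 − 11 = 56.
Numerically: ≈ 56.000000.
(This is only a lower bound; the true E[α(G)] may be larger.)

E[α(G)] ≥ 56 ≈ 56.000000.


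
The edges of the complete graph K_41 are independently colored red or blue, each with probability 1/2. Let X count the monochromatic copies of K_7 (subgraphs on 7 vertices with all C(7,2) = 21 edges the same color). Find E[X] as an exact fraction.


Let X = Σ_S X_S over the C(41, 7) = 22481940 subsets S of size 7, where X_S = 1 if the K_7 on S is monochromatic.
For a fixed S, the K_7 on S has C(7, 2) = 21 edges. P[all 21 edges red] = (1/2)^21, and likewise for blue, so P[monochromatic] = 2·(1/2)^21 = 2^{1 − 21} = 1/1048576.
Summing: E[X] = C(41, 7) · 2^{1 − 21} = 22481940 · 1/1048576 = 5620485/262144.
Numerically: E[X] ≈ 21.4404.

E[X] = C(41,7)·2^(1−C(7,2)) = 5620485/262144 ≈ 21.4404.


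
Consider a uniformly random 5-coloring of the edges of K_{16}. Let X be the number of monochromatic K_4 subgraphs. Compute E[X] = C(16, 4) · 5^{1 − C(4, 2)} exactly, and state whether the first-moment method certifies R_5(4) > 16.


E[X] = C(16, 4) · 5^{1 − 6} = 1820 · 5^{−5} = 1820/3125.
As a reduced fraction: E[X] = 364/625 ≈ 0.582.
Is E[X] < 1? YES.
Since E[X] < 1, there exists a 5-coloring of K_{16} with no monochromatic K_4; hence R_5(4) > 16.

E[X] = 364/625 ≈ 0.582; E[X] < 1, so R_5(4) > 16.


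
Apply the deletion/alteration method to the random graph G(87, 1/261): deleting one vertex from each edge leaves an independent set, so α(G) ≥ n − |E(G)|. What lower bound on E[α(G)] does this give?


E[|E(G)|] = C(87, 2)·p = 3741 · (1/261) = 43/3.
E[α(G)] ≥ n − E[|E(G)|] = 87 − 43/3 = 218/3.
Numerically: ≈ 72.6667.
(This is only a lower bound; the true E[α(G)] may be larger.)

E[α(G)] ≥ 218/3 ≈ 72.6667.


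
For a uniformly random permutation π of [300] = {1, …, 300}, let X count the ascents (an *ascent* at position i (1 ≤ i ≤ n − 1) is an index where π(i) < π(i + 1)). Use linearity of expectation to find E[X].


Write X = Σ X_I over i = 1, …, 299, with X_I the indicator of one ascent.
There are 299 indicators.
For each fixed i, the pair (π(i), π(i+1)) is a uniformly random ordered pair of distinct values from {1, …, 300}; by symmetry P[π(i) < π(i+1)] = 1/2.
By linearity: E[X] = 299 · (1/2) = (300 − 1) · (1/2) = 299/2 ≈ 149.5000.

E[X] = 299/2 = 149.5000.


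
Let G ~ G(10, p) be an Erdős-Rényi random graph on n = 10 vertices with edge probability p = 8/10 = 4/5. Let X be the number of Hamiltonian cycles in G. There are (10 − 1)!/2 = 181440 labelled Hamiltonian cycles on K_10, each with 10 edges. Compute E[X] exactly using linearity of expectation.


K_10 has (10 − 1)!/2 = 181440 labelled Hamiltonian cycles.
For each such Hamiltonian cycle H, let X_H = 1 if all 10 edges of H are present in G. Then P[X_H = 1] = p^{10} = (4/5)^{10} = 1048576/9765625.
By linearity: E[X] = Σ_H E[X_H] = 181440 · p^{10} = 181440 · 1048576/9765625 = 38050725888/1953125.
Numerically: E[X] ≈ 1.948e+04.

E[X] = 181440 · (4/5)^{10} = 38050725888/1953125 ≈ 1.948e+04.


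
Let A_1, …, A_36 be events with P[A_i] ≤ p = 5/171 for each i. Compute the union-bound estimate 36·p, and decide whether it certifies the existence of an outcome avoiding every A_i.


Union bound: P[∪_{i=1}^{36} A_i] ≤ Σ_i P[A_i] ≤ 36·p = 36·(5/171) = 20/19.
Numerically: 20/19 ≈ 1.052632.
Is 20/19 < 1? NO.
Since the bound 20/19 is ≥ 1, the union bound is uninformative here; it does NOT by itself certify existence.

36·p = 20/19 ≈ 1.052632; existence NOT certified by the union bound.


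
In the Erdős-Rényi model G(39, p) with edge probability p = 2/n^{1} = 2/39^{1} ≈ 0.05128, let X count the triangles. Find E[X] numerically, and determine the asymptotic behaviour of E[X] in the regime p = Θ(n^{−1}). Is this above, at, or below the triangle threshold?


Number of potential triangles: C(39, 3) = 9139.
Each occurs with probability p³ ≈ (0.05128)³ ≈ 1.348640e-04.
By linearity: E[X] = C(39, 3)·p³ ≈ 9139 · 1.348640e-04 ≈ 1.2325.
Here α = 1, so p = 2/n is exactly at the triangle threshold p ~ 1/n. Asymptotically E[X] → c³/6 = 2³/6 = 4/3 ≈ 1.3333, a bounded constant. In this regime the triangle count is asymptotically Poisson(c³/6).

E[X] ≈ 1.2325; in regime p = Θ(1/n^{1}) E[X] stays bounded (at the triangle threshold p ~ 1/n).


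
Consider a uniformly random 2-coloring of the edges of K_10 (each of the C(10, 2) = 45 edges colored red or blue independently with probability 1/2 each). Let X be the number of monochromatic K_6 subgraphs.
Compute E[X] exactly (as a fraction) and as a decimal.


Let X = Σ_S X_S over the C(10, 6) = 210 subsets S of size 6, where X_S = 1 if the K_6 on S is monochromatic.
For a fixed S, the K_6 on S has C(6, 2) = 15 edges. P[all 15 edges red] = (1/2)^15, and likewise for blue, so P[monochromatic] = 2·(1/2)^15 = 2^{1 − 15} = 1/16384.
By linearity of expectation: E[X] = C(10, 6) · 2^{1 − 15} = 210 · 1/16384 = 105/8192.
Numerically: E[X] ≈ 0.01282.

E[X] = C(10,6)·2^(1−C(6,2)) = 105/8192 ≈ 0.01282.


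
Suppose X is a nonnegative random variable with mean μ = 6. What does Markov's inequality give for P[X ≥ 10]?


μ = E[X] = 6, a = 10.
Markov: P[X ≥ 10] ≤ μ/a = (6)/10 = 3/5.
Numerically: ≈ 0.60000.
(Since a = 10 > μ = 6.00000, the bound 3/5 is < 1 and informative.)

P[X ≥ 10] ≤ 3/5 ≈ 0.60000.


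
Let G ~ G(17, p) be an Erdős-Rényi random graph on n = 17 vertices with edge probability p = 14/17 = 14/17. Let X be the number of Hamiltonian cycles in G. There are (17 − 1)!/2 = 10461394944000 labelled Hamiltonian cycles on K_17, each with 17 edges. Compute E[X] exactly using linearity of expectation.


K_17 has (17 − 1)!/2 = 10461394944000 labelled Hamiltonian cycles.
For each such Hamiltonian cycle H, let X_H = 1 if all 17 edges of H are present in G. Then P[X_H = 1] = p^{17} = (14/17)^{17} = 30491346729331195904/827240261886336764177.
By linearity: E[X] = Σ_H E[X_H] = 10461394944000 · p^{17} = 10461394944000 · 30491346729331195904/827240261886336764177 = 318982020509976309331579109376000/827240261886336764177.
Numerically: E[X] ≈ 3.856e+11.

E[X] = 10461394944000 · (14/17)^{17} = 318982020509976309331579109376000/827240261886336764177 ≈ 3.856e+11.


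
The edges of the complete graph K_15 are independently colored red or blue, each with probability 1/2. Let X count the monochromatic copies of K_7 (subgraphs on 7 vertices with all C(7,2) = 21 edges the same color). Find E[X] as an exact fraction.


Let X = Σ_S X_S over the C(15, 7) = 6435 subsets S of size 7, where X_S = 1 if the K_7 on S is monochromatic.
For a fixed S, the K_7 on S has C(7, 2) = 21 edges. P[all 21 edges red] = (1/2)^21, and likewise for blue, so P[monochromatic] = 2·(1/2)^21 = 2^{1 − 21} = 1/1048576.
By linearity: E[X] = C(15, 7) · 2^{1 − 21} = 6435 · 1/1048576 = 6435/1048576.
Numerically: E[X] ≈ 0.00614.

E[X] = C(15,7)·2^(1−C(7,2)) = 6435/1048576 ≈ 0.00614.


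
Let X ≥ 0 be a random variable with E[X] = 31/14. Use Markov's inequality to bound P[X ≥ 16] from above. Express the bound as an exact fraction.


μ = E[X] = 31/14, a = 16.
Markov: P[X ≥ 16] ≤ μ/a = (31/14)/16 = 31/224.
Numerically: ≈ 0.138.
(Since a = 16 > μ = 2.214, the bound 31/224 is < 1 and informative.)

P[X ≥ 16] ≤ 31/224 ≈ 0.138.


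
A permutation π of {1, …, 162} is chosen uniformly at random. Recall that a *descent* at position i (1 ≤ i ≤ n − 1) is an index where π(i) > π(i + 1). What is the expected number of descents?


Write X = Σ X_I over i = 1, …, 161, with X_I the indicator of one descent.
There are 161 indicators.
For each fixed i, the pair (π(i), π(i+1)) is a uniformly random ordered pair of distinct values from {1, …, 162}; by symmetry P[π(i) > π(i+1)] = 1/2.
By linearity: E[X] = 161 · (1/2) = (162 − 1) · (1/2) = 161/2 ≈ 80.500.

E[X] = 161/2 = 80.500.


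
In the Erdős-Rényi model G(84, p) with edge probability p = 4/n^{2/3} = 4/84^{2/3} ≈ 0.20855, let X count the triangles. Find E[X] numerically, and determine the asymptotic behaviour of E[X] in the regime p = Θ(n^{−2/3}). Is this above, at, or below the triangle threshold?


Number of potential triangles: C(84, 3) = 95284.
Each occurs with probability p³ ≈ (0.20855)³ ≈ 9.0702948e-03.
By linearity: E[X] = C(84, 3)·p³ ≈ 95284 · 9.0702948e-03 ≈ 864.25397.
Since α = 2/3 < 1, p = c/n^{2/3} ≫ 1/n is above the triangle threshold p ~ 1/n. Asymptotically E[X] ~ (c³/6)·n^{3(1−α)} = (4³/6)·n^{1} → ∞; triangles are abundant w.h.p.

E[X] ≈ 864.25397; in regime p = Θ(1/n^{2/3}) E[X] diverges (above the triangle threshold p ~ 1/n).


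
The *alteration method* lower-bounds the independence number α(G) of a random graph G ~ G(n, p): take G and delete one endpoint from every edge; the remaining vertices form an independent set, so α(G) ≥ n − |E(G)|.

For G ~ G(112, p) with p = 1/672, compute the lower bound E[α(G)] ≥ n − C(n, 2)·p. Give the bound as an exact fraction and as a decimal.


E[|E(G)|] = C(112, 2)·p = 6216 · (1/672) = 37/4.
E[α(G)] ≥ n − E[|E(G)|] = 112 − 37/4 = 411/4.
Numerically: ≈ 102.75000.
(This is only a lower bound; the true E[α(G)] may be larger.)

E[α(G)] ≥ 411/4 ≈ 102.75000.


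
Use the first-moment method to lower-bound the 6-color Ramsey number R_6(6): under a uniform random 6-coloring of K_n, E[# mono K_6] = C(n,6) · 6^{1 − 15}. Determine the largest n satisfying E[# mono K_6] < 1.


We need C(n, 6) · 6^{1 − 15} < 1, i.e. C(n, 6) < 6^{15 − 1} = 78364164096.
Check values of n near the boundary:
  n = 194: C(194, 6) = 68482017072; 68482017072 < 78364164096? YES
  n = 195: C(195, 6) = 70656049360; 70656049360 < 78364164096? YES
  n = 196: C(196, 6) = 72887293024; 72887293024 < 78364164096? YES
  n = 197: C(197, 6) = 75176946208; 75176946208 < 78364164096? YES
  n = 198: C(198, 6) = 77526225777; 77526225777 < 78364164096? YES
  n = 199: C(199, 6) = 79936367511; 79936367511 < 78364164096? NO
  n = 200: C(200, 6) = 82408626300; 82408626300 < 78364164096? NO
  n = 201: C(201, 6) = 84944276340; 84944276340 < 78364164096? NO
The largest n with C(n, 6) < 78364164096 is n = 198 (where E[X] = 25842075259/26121388032 ≈ 0.9893071). Hence R_6(6) > 198, i.e. R_6(6) ≥ 199.

Largest n = 198; hence R_6(6) > 198.


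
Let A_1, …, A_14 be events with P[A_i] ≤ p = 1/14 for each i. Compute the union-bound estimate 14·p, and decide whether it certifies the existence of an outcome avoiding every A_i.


Union bound: P[∪_{i=1}^{14} A_i] ≤ Σ_i P[A_i] ≤ 14·p = 14·(1/14) = 1.
Numerically: 1 ≈ 1.000.
Is 1 < 1? NO.
Since the bound 1 is ≥ 1, the union bound is uninformative here; it does NOT by itself certify existence.

14·p = 1 ≈ 1.000; existence NOT certified by the union bound.


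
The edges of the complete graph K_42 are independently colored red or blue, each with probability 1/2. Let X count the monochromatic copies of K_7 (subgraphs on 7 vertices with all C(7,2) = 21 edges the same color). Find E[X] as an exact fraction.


Let X = Σ_S X_S over the C(42, 7) = 26978328 subsets S of size 7, where X_S = 1 if the K_7 on S is monochromatic.
For a fixed S, the K_7 on S has C(7, 2) = 21 edges. P[all 21 edges red] = (1/2)^21, and likewise for blue, so P[monochromatic] = 2·(1/2)^21 = 2^{1 − 21} = 1/1048576.
By linearity of expectation: E[X] = C(42, 7) · 2^{1 − 21} = 26978328 · 1/1048576 = 3372291/131072.
Numerically: E[X] ≈ 25.729.

E[X] = C(42,7)·2^(1−C(7,2)) = 3372291/131072 ≈ 25.729.


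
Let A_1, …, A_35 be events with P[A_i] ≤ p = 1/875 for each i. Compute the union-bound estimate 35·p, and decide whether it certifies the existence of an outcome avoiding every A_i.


Union bound: P[∪_{i=1}^{35} A_i] ≤ Σ_i P[A_i] ≤ 35·p = 35·(1/875) = 1/25.
Numerically: 1/25 ≈ 0.040.
Is 1/25 < 1? YES.
Since P[∪ A_i] ≤ 1/25 < 1, the complement has P[∩ A_i^c] ≥ 1 − 1/25 = 24/25 > 0, so some outcome avoids every A_i.

35·p = 1/25 ≈ 0.040; existence CERTIFIED by the union bound.


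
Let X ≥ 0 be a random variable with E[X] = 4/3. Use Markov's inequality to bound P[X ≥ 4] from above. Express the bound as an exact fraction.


μ = E[X] = 4/3, a = 4.
Markov: P[X ≥ 4] ≤ μ/a = (4/3)/4 = 1/3.
Numerically: ≈ 0.33333.
(Since a = 4 > μ = 1.33333, the bound 1/3 is < 1 and informative.)

P[X ≥ 4] ≤ 1/3 ≈ 0.33333.


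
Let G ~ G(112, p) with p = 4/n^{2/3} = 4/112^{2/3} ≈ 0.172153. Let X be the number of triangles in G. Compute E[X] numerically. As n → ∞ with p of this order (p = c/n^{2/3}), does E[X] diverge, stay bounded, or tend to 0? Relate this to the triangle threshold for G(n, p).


Number of potential triangles: C(112, 3) = 227920.
Each occurs with probability p³ ≈ (0.172153)³ ≈ 5.10204082e-03.
By linearity: E[X] = C(112, 3)·p³ ≈ 227920 · 5.10204082e-03 ≈ 1162.857143.
Since α = 2/3 < 1, p = c/n^{2/3} ≫ 1/n is above the triangle threshold p ~ 1/n. Asymptotically E[X] ~ (c³/6)·n^{3(1−α)} = (4³/6)·n^{1} → ∞; triangles are abundant w.h.p.

E[X] ≈ 1162.857143; in regime p = Θ(1/n^{2/3}) E[X] diverges (above the triangle threshold p ~ 1/n).


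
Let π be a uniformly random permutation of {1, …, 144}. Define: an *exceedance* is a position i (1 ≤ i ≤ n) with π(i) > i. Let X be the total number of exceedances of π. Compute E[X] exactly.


Write X = Σ_{i=1}^{144} X_i, where X_i = 1_{π(i) > i}.
For each fixed i, π(i) is uniform over {1, …, 144} (marginal of a uniform permutation), so P[π(i) > i] = (n − i)/n. Summing: Σ_{i=1}^{144} (n − i)/n = (0 + 1 + … + 143)/144 = 144(144 − 1)/(2·144) = (144 − 1)/2.
Hence E[X] = Σ_{i=1}^{144} (144 − i)/144 = 143/2 ≈ 71.500.

E[X] = 143/2 = 71.500.


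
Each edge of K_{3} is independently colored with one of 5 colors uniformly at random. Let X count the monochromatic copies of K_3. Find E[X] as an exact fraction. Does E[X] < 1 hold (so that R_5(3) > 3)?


E[X] = C(3, 3) · 5^{1 − 3} = 1 · 5^{−2} = 1/25.
As a reduced fraction: E[X] = 1/25 ≈ 0.0400000.
Is E[X] < 1? YES.
Since E[X] < 1, there exists a 5-coloring of K_{3} with no monochromatic K_3; hence R_5(3) > 3.

E[X] = 1/25 ≈ 0.0400000; E[X] < 1, so R_5(3) > 3.


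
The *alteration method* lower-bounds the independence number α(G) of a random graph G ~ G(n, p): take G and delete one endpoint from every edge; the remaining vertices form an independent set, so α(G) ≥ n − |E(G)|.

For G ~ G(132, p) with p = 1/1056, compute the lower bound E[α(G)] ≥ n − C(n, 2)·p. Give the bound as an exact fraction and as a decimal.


E[|E(G)|] = C(132, 2)·p = 8646 · (1/1056) = 131/16.
E[α(G)] ≥ n − E[|E(G)|] = 132 − 131/16 = 1981/16.
Numerically: ≈ 123.812.
(This is only a lower bound; the true E[α(G)] may be larger.)

E[α(G)] ≥ 1981/16 ≈ 123.812.


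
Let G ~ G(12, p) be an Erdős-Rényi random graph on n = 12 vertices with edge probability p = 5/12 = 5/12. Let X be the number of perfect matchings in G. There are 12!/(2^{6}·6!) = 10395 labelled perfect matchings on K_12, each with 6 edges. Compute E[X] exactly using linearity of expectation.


K_12 has 12!/(2^{6}·6!) = 10395 labelled perfect matchings.
For each such perfect matching H, let X_H = 1 if all 6 edges of H are present in G. Then P[X_H = 1] = p^{6} = (5/12)^{6} = 15625/2985984.
Summing the indicators: E[X] = Σ_H E[X_H] = 10395 · p^{6} = 10395 · 15625/2985984 = 6015625/110592.
Numerically: E[X] ≈ 54.4.

E[X] = 10395 · (5/12)^{6} = 6015625/110592 ≈ 54.4.


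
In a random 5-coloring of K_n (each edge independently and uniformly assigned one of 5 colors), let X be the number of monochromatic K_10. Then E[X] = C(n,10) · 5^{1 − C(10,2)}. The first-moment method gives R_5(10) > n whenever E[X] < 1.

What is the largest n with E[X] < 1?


We need C(n, 10) · 5^{1 − 45} < 1, i.e. C(n, 10) < 5^{45 − 1} = 5684341886080801486968994140625.
Check values of n near the boundary:
  n = 5386: C(5386, 10) = 5613966214234562222231428510561; 5613966214234562222231428510561 < 5684341886080801486968994140625? YES
  n = 5387: C(5387, 10) = 5624406917627224603154306376491; 5624406917627224603154306376491 < 5684341886080801486968994140625? YES
  n = 5388: C(5388, 10) = 5634865093375880654852250419586; 5634865093375880654852250419586 < 5684341886080801486968994140625? YES
  n = 5389: C(5389, 10) = 5645340767466558997768874792926; 5645340767466558997768874792926 < 5684341886080801486968994140625? YES
  n = 5390: C(5390, 10) = 5655833965919099070255434039753; 5655833965919099070255434039753 < 5684341886080801486968994140625? YES
  n = 5391: C(5391, 10) = 5666344714787188828795213697883; 5666344714787188828795213697883 < 5684341886080801486968994140625? YES
  n = 5392: C(5392, 10) = 5676873040158402483252283957448; 5676873040158402483252283957448 < 5684341886080801486968994140625? YES
  n = 5393: C(5393, 10) = 5687418968154238267170642278008; 5687418968154238267170642278008 < 5684341886080801486968994140625? NO
  n = 5394: C(5394, 10) = 5697982524930156243149785372878; 5697982524930156243149785372878 < 5684341886080801486968994140625? NO
  n = 5395: C(5395, 10) = 5708563736675616143322765475706; 5708563736675616143322765475706 < 5684341886080801486968994140625? NO
The largest n with C(n, 10) < 5684341886080801486968994140625 is n = 5392 (where E[X] = 5676873040158402483252283957448/5684341886080801486968994140625 ≈ 0.99869). Hence R_5(10) > 5392, i.e. R_5(10) ≥ 5393.

Largest n = 5392; hence R_5(10) > 5392.


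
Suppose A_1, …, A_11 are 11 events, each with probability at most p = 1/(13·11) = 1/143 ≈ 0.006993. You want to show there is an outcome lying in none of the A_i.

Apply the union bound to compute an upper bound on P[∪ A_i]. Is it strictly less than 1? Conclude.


Union bound: P[∪_{i=1}^{11} A_i] ≤ Σ_i P[A_i] ≤ 11·p = 11·(1/143) = 1/13.
Numerically: 1/13 ≈ 0.076923.
Is 1/13 < 1? YES.
Since P[∪ A_i] ≤ 1/13 < 1, the complement has P[∩ A_i^c] ≥ 1 − 1/13 = 12/13 > 0, so some outcome avoids every A_i.

11·p = 1/13 ≈ 0.076923; existence CERTIFIED by the union bound.


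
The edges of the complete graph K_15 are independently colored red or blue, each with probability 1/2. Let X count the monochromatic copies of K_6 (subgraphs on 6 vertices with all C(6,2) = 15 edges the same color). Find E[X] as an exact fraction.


Let X = Σ_S X_S over the C(15, 6) = 5005 subsets S of size 6, where X_S = 1 if the K_6 on S is monochromatic.
For a fixed S, the K_6 on S has C(6, 2) = 15 edges. P[all 15 edges red] = (1/2)^15, and likewise for blue, so P[monochromatic] = 2·(1/2)^15 = 2^{1 − 15} = 1/16384.
By linearity of expectation: E[X] = C(15, 6) · 2^{1 − 15} = 5005 · 1/16384 = 5005/16384.
Numerically: E[X] ≈ 0.30548.

E[X] = C(15,6)·2^(1−C(6,2)) = 5005/16384 ≈ 0.30548.


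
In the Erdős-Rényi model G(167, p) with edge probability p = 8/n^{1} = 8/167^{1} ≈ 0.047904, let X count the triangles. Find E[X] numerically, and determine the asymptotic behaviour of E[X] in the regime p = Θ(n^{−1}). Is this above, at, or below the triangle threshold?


Number of potential triangles: C(167, 3) = 762355.
Each occurs with probability p³ ≈ (0.047904)³ ≈ 1.0993109e-04.
By linearity: E[X] = C(167, 3)·p³ ≈ 762355 · 1.0993109e-04 ≈ 83.80652.
Here α = 1, so p = 8/n is exactly at the triangle threshold p ~ 1/n. Asymptotically E[X] → c³/6 = 8³/6 = 256/3 ≈ 85.33333, a bounded constant. In this regime the triangle count is asymptotically Poisson(c³/6).

E[X] ≈ 83.80652; in regime p = Θ(1/n^{1}) E[X] stays bounded (at the triangle threshold p ~ 1/n).


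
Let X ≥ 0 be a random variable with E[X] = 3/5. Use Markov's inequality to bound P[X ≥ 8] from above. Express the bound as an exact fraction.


μ = E[X] = 3/5, a = 8.
Markov: P[X ≥ 8] ≤ μ/a = (3/5)/8 = 3/40.
Numerically: ≈ 0.075000.
(Since a = 8 > μ = 0.600000, the bound 3/40 is < 1 and informative.)

P[X ≥ 8] ≤ 3/40 ≈ 0.075000.


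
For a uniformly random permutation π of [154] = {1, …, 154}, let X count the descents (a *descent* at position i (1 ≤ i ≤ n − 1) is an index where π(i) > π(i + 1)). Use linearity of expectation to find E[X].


Write X = Σ X_I over i = 1, …, 153, with X_I the indicator of one descent.
There are 153 indicators.
For each fixed i, the pair (π(i), π(i+1)) is a uniformly random ordered pair of distinct values from {1, …, 154}; by symmetry P[π(i) > π(i+1)] = 1/2.
By linearity: E[X] = 153 · (1/2) = (154 − 1) · (1/2) = 153/2 ≈ 76.500000.

E[X] = 153/2 = 76.500000.


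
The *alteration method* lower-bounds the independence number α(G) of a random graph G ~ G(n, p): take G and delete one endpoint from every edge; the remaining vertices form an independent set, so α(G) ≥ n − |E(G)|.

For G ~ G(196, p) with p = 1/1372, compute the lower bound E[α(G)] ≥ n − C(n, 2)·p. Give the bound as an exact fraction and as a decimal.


E[|E(G)|] = C(196, 2)·p = 19110 · (1/1372) = 195/14.
E[α(G)] ≥ n − E[|E(G)|] = 196 − 195/14 = 2549/14.
Numerically: ≈ 182.0714.
(This is only a lower bound; the true E[α(G)] may be larger.)

E[α(G)] ≥ 2549/14 ≈ 182.0714.


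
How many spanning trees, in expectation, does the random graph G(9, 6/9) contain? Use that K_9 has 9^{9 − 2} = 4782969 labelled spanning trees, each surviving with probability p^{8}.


K_9 has 9^{9 − 2} = 4782969 labelled spanning trees.
For each such spanning tree H, let X_H = 1 if all 8 edges of H are present in G. Then P[X_H = 1] = p^{8} = (2/3)^{8} = 256/6561.
Summing the indicators: E[X] = Σ_H E[X_H] = 4782969 · p^{8} = 4782969 · 256/6561 = 186624.
Numerically: E[X] ≈ 1.866e+05.

E[X] = 4782969 · (2/3)^{8} = 186624 ≈ 1.866e+05.


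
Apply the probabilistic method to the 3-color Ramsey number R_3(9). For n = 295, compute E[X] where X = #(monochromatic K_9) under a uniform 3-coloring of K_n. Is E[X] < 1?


E[X] = C(295, 9) · 3^{1 − 36} = 41221140106119260 · 3^{−35} = 41221140106119260/50031545098999707.
As a reduced fraction: E[X] = 41221140106119260/50031545098999707 ≈ 0.824.
Is E[X] < 1? YES.
Since E[X] < 1, there exists a 3-coloring of K_{295} with no monochromatic K_9; hence R_3(9) > 295.

E[X] = 41221140106119260/50031545098999707 ≈ 0.824; E[X] < 1, so R_3(9) > 295.


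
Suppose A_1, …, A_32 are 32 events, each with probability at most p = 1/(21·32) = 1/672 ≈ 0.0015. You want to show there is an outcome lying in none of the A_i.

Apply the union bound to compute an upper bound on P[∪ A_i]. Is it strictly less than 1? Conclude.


Union bound: P[∪_{i=1}^{32} A_i] ≤ Σ_i P[A_i] ≤ 32·p = 32·(1/672) = 1/21.
Numerically: 1/21 ≈ 0.0476.
Is 1/21 < 1? YES.
Since P[∪ A_i] ≤ 1/21 < 1, the complement has P[∩ A_i^c] ≥ 1 − 1/21 = 20/21 > 0, so some outcome avoids every A_i.

32·p = 1/21 ≈ 0.0476; existence CERTIFIED by the union bound.


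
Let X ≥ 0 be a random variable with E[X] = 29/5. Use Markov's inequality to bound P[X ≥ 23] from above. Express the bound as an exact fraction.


μ = E[X] = 29/5, a = 23.
Markov: P[X ≥ 23] ≤ μ/a = (29/5)/23 = 29/115.
Numerically: ≈ 0.252174.
(Since a = 23 > μ = 5.800000, the bound 29/115 is < 1 and informative.)

P[X ≥ 23] ≤ 29/115 ≈ 0.252174.


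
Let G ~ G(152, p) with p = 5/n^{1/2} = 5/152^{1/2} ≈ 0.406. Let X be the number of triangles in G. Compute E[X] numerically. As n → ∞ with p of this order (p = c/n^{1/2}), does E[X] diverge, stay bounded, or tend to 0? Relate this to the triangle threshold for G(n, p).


Number of potential triangles: C(152, 3) = 573800.
Each occurs with probability p³ ≈ (0.406)³ ≈ 6.67029e-02.
By linearity: E[X] = C(152, 3)·p³ ≈ 573800 · 6.67029e-02 ≈ 38274.117.
Since α = 1/2 < 1, p = c/n^{1/2} ≫ 1/n is above the triangle threshold p ~ 1/n. Asymptotically E[X] ~ (c³/6)·n^{3(1−α)} = (5³/6)·n^{1.5} → ∞; triangles are abundant w.h.p.

E[X] ≈ 38274.117; in regime p = Θ(1/n^{1/2}) E[X] diverges (above the triangle threshold p ~ 1/n).


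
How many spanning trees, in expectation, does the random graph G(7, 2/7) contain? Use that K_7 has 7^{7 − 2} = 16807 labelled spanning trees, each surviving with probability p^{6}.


K_7 has 7^{7 − 2} = 16807 labelled spanning trees.
For each such spanning tree H, let X_H = 1 if all 6 edges of H are present in G. Then P[X_H = 1] = p^{6} = (2/7)^{6} = 64/117649.
By linearity of expectation: E[X] = Σ_H E[X_H] = 16807 · p^{6} = 16807 · 64/117649 = 64/7.
Numerically: E[X] ≈ 9.143.

E[X] = 16807 · (2/7)^{6} = 64/7 ≈ 9.143.


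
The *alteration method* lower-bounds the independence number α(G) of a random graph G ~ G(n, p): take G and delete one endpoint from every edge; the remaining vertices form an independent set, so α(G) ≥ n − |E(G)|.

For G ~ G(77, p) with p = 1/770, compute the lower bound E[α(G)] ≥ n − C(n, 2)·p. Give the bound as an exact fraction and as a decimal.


E[|E(G)|] = C(77, 2)·p = 2926 · (1/770) = 19/5.
E[α(G)] ≥ n − E[|E(G)|] = 77 − 19/5 = 366/5.
Numerically: ≈ 73.200.
(This is only a lower bound; the true E[α(G)] may be larger.)

E[α(G)] ≥ 366/5 ≈ 73.200.


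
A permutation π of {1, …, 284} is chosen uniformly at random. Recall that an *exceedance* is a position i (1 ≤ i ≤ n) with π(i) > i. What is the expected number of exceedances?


Write X = Σ_{i=1}^{284} X_i, where X_i = 1_{π(i) > i}.
For each fixed i, π(i) is uniform over {1, …, 284} (marginal of a uniform permutation), so P[π(i) > i] = (n − i)/n. Summing: Σ_{i=1}^{284} (n − i)/n = (0 + 1 + … + 283)/284 = 284(284 − 1)/(2·284) = (284 − 1)/2.
Hence E[X] = Σ_{i=1}^{284} (284 − i)/284 = 283/2 ≈ 141.5000.

E[X] = 283/2 = 141.5000.


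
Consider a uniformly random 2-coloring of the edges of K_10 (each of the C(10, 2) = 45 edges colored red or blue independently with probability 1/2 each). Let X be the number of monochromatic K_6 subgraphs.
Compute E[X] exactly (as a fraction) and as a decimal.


Let X = Σ_S X_S over the C(10, 6) = 210 subsets S of size 6, where X_S = 1 if the K_6 on S is monochromatic.
For a fixed S, the K_6 on S has C(6, 2) = 15 edges. P[all 15 edges red] = (1/2)^15, and likewise for blue, so P[monochromatic] = 2·(1/2)^15 = 2^{1 − 15} = 1/16384.
By linearity of expectation: E[X] = C(10, 6) · 2^{1 − 15} = 210 · 1/16384 = 105/8192.
Numerically: E[X] ≈ 0.0128.

E[X] = C(10,6)·2^(1−C(6,2)) = 105/8192 ≈ 0.0128.


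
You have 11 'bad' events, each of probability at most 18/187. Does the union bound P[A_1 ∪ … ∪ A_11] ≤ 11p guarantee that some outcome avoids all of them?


Union bound: P[∪_{i=1}^{11} A_i] ≤ Σ_i P[A_i] ≤ 11·p = 11·(18/187) = 18/17.
Numerically: 18/17 ≈ 1.0588.
Is 18/17 < 1? NO.
Since the bound 18/17 is ≥ 1, the union bound is uninformative here; it does NOT by itself certify existence.

11·p = 18/17 ≈ 1.0588; existence NOT certified by the union bound.


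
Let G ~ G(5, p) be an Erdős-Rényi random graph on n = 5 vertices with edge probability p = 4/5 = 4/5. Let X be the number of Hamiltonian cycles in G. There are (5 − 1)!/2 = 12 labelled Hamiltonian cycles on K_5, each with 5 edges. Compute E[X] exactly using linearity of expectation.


K_5 has (5 − 1)!/2 = 12 labelled Hamiltonian cycles.
For each such Hamiltonian cycle H, let X_H = 1 if all 5 edges of H are present in G. Then P[X_H = 1] = p^{5} = (4/5)^{5} = 1024/3125.
By linearity: E[X] = Σ_H E[X_H] = 12 · p^{5} = 12 · 1024/3125 = 12288/3125.
Numerically: E[X] ≈ 3.93.

E[X] = 12 · (4/5)^{5} = 12288/3125 ≈ 3.93.


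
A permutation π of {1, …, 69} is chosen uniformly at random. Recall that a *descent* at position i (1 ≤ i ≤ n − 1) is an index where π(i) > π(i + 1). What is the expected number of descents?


Write X = Σ X_I over i = 1, …, 68, with X_I the indicator of one descent.
There are 68 indicators.
For each fixed i, the pair (π(i), π(i+1)) is a uniformly random ordered pair of distinct values from {1, …, 69}; by symmetry P[π(i) > π(i+1)] = 1/2.
By linearity: E[X] = 68 · (1/2) = (69 − 1) · (1/2) = 34 ≈ 34.00000.

E[X] = 34 = 34.00000.


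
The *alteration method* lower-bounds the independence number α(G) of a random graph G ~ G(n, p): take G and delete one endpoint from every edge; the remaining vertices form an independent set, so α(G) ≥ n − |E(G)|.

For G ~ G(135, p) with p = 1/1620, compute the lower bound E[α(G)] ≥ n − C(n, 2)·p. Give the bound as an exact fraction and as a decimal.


E[|E(G)|] = C(135, 2)·p = 9045 · (1/1620) = 67/12.
E[α(G)] ≥ n − E[|E(G)|] = 135 − 67/12 = 1553/12.
Numerically: ≈ 129.41667.
(This is only a lower bound; the true E[α(G)] may be larger.)

E[α(G)] ≥ 1553/12 ≈ 129.41667.


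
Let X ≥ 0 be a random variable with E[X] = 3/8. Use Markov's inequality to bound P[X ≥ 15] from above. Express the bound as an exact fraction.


μ = E[X] = 3/8, a = 15.
Markov: P[X ≥ 15] ≤ μ/a = (3/8)/15 = 1/40.
Numerically: ≈ 0.025.
(Since a = 15 > μ = 0.375, the bound 1/40 is < 1 and informative.)

P[X ≥ 15] ≤ 1/40 ≈ 0.025.


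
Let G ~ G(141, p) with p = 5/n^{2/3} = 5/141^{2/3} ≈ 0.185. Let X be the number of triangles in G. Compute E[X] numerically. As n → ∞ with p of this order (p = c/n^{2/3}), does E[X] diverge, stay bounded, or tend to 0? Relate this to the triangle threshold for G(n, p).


Number of potential triangles: C(141, 3) = 457310.
Each occurs with probability p³ ≈ (0.185)³ ≈ 6.28741e-03.
By linearity: E[X] = C(141, 3)·p³ ≈ 457310 · 6.28741e-03 ≈ 2875.296.
Since α = 2/3 < 1, p = c/n^{2/3} ≫ 1/n is above the triangle threshold p ~ 1/n. Asymptotically E[X] ~ (c³/6)·n^{3(1−α)} = (5³/6)·n^{1} → ∞; triangles are abundant w.h.p.

E[X] ≈ 2875.296; in regime p = Θ(1/n^{2/3}) E[X] diverges (above the triangle threshold p ~ 1/n).


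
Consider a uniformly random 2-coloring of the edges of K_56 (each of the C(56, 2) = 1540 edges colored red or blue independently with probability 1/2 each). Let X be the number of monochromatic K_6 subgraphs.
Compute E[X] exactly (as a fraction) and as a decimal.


Let X = Σ_S X_S over the C(56, 6) = 32468436 subsets S of size 6, where X_S = 1 if the K_6 on S is monochromatic.
For a fixed S, the K_6 on S has C(6, 2) = 15 edges. P[all 15 edges red] = (1/2)^15, and likewise for blue, so P[monochromatic] = 2·(1/2)^15 = 2^{1 − 15} = 1/16384.
Summing: E[X] = C(56, 6) · 2^{1 − 15} = 32468436 · 1/16384 = 8117109/4096.
Numerically: E[X] ≈ 1981.716.

E[X] = C(56,6)·2^(1−C(6,2)) = 8117109/4096 ≈ 1981.716.


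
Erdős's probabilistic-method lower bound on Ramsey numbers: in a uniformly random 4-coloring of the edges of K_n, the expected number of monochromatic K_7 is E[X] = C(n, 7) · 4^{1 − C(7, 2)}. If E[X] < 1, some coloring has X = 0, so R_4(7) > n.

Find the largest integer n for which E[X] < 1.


We need C(n, 7) · 4^{1 − 21} < 1, i.e. C(n, 7) < 4^{21 − 1} = 1099511627776.
Check values of n near the boundary:
  n = 179: C(179, 7) = 1037437234460; 1037437234460 < 1099511627776? YES
  n = 180: C(180, 7) = 1079414463600; 1079414463600 < 1099511627776? YES
  n = 181: C(181, 7) = 1122839183400; 1122839183400 < 1099511627776? NO
The largest n with C(n, 7) < 1099511627776 is n = 180 (where E[X] = 67463403975/68719476736 ≈ 0.98172). Hence R_4(7) > 180, i.e. R_4(7) ≥ 181.

Largest n = 180; hence R_4(7) > 180.


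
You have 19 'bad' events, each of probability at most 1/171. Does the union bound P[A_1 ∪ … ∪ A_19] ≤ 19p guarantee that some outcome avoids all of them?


Union bound: P[∪_{i=1}^{19} A_i] ≤ Σ_i P[A_i] ≤ 19·p = 19·(1/171) = 1/9.
Numerically: 1/9 ≈ 0.1111111.
Is 1/9 < 1? YES.
Since P[∪ A_i] ≤ 1/9 < 1, the complement has P[∩ A_i^c] ≥ 1 − 1/9 = 8/9 > 0, so some outcome avoids every A_i.

19·p = 1/9 ≈ 0.1111111; existence CERTIFIED by the union bound.


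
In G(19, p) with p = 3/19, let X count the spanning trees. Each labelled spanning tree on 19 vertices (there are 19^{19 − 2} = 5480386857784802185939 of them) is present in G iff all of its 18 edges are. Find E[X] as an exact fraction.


K_19 has 19^{19 − 2} = 5480386857784802185939 labelled spanning trees.
For each such spanning tree H, let X_H = 1 if all 18 edges of H are present in G. Then P[X_H = 1] = p^{18} = (3/19)^{18} = 387420489/104127350297911241532841.
Summing the indicators: E[X] = Σ_H E[X_H] = 5480386857784802185939 · p^{18} = 5480386857784802185939 · 387420489/104127350297911241532841 = 387420489/19.
Numerically: E[X] ≈ 2.04e+07.

E[X] = 5480386857784802185939 · (3/19)^{18} = 387420489/19 ≈ 2.04e+07.


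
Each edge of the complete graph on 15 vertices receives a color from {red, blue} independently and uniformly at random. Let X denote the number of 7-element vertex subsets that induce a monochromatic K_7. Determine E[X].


Let X = Σ_S X_S over the C(15, 7) = 6435 subsets S of size 7, where X_S = 1 if the K_7 on S is monochromatic.
For a fixed S, the K_7 on S has C(7, 2) = 21 edges. P[all 21 edges red] = (1/2)^21, and likewise for blue, so P[monochromatic] = 2·(1/2)^21 = 2^{1 − 21} = 1/1048576.
Summing: E[X] = C(15, 7) · 2^{1 − 21} = 6435 · 1/1048576 = 6435/1048576.
Numerically: E[X] ≈ 0.006137.

E[X] = C(15,7)·2^(1−C(7,2)) = 6435/1048576 ≈ 0.006137.


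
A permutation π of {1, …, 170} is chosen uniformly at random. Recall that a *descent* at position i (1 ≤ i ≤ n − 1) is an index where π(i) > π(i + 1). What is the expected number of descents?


Write X = Σ X_I over i = 1, …, 169, with X_I the indicator of one descent.
There are 169 indicators.
For each fixed i, the pair (π(i), π(i+1)) is a uniformly random ordered pair of distinct values from {1, …, 170}; by symmetry P[π(i) > π(i+1)] = 1/2.
By linearity: E[X] = 169 · (1/2) = (170 − 1) · (1/2) = 169/2 ≈ 84.5000.

E[X] = 169/2 = 84.5000.


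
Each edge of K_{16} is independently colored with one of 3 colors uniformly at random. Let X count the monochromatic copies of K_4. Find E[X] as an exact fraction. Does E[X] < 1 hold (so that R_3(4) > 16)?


E[X] = C(16, 4) · 3^{1 − 6} = 1820 · 3^{−5} = 1820/243.
As a reduced fraction: E[X] = 1820/243 ≈ 7.490.
Is E[X] < 1? NO.
Since E[X] ≥ 1, the first-moment bound is inconclusive at n = 16; it does NOT by itself certify R_3(4) > 16.

E[X] = 1820/243 ≈ 7.490; E[X] ≥ 1; first-moment method inconclusive here.


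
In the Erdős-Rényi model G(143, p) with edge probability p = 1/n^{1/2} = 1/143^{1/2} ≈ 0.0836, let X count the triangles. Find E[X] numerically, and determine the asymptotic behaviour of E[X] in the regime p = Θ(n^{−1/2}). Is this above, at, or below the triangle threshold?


Number of potential triangles: C(143, 3) = 477191.
Each occurs with probability p³ ≈ (0.0836)³ ≈ 5.84785e-04.
By linearity: E[X] = C(143, 3)·p³ ≈ 477191 · 5.84785e-04 ≈ 279.054.
Since α = 1/2 < 1, p = c/n^{1/2} ≫ 1/n is above the triangle threshold p ~ 1/n. Asymptotically E[X] ~ (c³/6)·n^{3(1−α)} = (1³/6)·n^{1.5} → ∞; triangles are abundant w.h.p.

E[X] ≈ 279.054; in regime p = Θ(1/n^{1/2}) E[X] diverges (above the triangle threshold p ~ 1/n).


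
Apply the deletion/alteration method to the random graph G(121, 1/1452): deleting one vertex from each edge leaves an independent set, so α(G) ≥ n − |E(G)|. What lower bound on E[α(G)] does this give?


E[|E(G)|] = C(121, 2)·p = 7260 · (1/1452) = 5.
E[α(G)] ≥ n − E[|E(G)|] = 121 − 5 = 116.
Numerically: ≈ 116.000000.
(This is only a lower bound; the true E[α(G)] may be larger.)

E[α(G)] ≥ 116 ≈ 116.000000.


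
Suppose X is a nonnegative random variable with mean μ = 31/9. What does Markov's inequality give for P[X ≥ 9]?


μ = E[X] = 31/9, a = 9.
Markov: P[X ≥ 9] ≤ μ/a = (31/9)/9 = 31/81.
Numerically: ≈ 0.383.
(Since a = 9 > μ = 3.444, the bound 31/81 is < 1 and informative.)

P[X ≥ 9] ≤ 31/81 ≈ 0.383.


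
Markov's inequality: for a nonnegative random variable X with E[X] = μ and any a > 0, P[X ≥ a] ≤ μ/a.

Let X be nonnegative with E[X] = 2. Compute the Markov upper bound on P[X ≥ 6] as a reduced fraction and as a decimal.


μ = E[X] = 2, a = 6.
Markov: P[X ≥ 6] ≤ μ/a = (2)/6 = 1/3.
Numerically: ≈ 0.33333.
(Since a = 6 > μ = 2.00000, the bound 1/3 is < 1 and informative.)

P[X ≥ 6] ≤ 1/3 ≈ 0.33333.
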